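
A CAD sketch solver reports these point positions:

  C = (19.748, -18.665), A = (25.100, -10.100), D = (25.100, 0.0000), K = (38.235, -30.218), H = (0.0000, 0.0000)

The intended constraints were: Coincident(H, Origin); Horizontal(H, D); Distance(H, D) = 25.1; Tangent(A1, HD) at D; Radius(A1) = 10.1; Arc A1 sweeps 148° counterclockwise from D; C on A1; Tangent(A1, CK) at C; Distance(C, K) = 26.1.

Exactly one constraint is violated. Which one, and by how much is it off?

Distance(C, K) = 26.1 — off by 4.30.

H = (0.00, 0.00) ✓; H.y = 0.00, D.y = 0.00 ✓; |HD| = 25.10 ✓; ∠(AD, DH) = 90.00° ✓; |AD| = 10.10 ✓; bearing(A→C) − bearing(A→D) = 148.0° ✓; |AC| = 10.10 ✓; ∠(AC, CK) = 90.00° ✓; |CK| = 21.80 ✗.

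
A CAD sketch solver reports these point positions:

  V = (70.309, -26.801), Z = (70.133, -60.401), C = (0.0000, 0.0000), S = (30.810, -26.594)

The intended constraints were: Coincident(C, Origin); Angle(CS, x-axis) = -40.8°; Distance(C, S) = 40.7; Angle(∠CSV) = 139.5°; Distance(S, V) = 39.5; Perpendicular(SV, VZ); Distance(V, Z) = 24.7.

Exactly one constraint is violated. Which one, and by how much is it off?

Distance(V, Z) = 24.7 — off by 8.90.

C = (0.00, 0.00) ✓; CS at -40.80° ✓; |CS| = 40.70 ✓; ∠CSV = 139.5° ✓; |SV| = 39.50 ✓; ∠(SV, VZ) = 90.00° ✓; |VZ| = 33.60 ✗.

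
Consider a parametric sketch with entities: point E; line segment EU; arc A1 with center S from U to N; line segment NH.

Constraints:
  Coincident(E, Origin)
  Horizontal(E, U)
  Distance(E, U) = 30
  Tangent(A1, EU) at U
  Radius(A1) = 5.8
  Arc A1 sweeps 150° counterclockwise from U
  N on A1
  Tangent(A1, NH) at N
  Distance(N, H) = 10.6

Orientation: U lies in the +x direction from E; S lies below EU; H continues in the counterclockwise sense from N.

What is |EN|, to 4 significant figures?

29.18

The tangent condition forces SU to be normal to EU, so S = U + (0, -5.8) = (30.00, -5.800). On A1, U sits at bearing 90° from S; a 150° counterclockwise sweep puts N at bearing 240°, so N = S + 5.8·(cos 240°, sin 240°) = (27.10, -10.82). Then |EN| = |N − E| = 29.18.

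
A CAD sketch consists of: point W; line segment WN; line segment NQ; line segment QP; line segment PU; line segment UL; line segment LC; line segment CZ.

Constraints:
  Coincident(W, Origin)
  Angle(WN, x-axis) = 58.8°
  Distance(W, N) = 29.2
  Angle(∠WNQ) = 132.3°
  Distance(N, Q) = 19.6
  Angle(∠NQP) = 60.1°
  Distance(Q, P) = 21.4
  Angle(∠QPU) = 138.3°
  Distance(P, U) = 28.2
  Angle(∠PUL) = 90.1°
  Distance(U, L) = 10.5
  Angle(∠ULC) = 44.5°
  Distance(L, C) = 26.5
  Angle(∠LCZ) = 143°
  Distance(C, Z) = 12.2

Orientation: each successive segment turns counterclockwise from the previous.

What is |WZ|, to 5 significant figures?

33.328

W is at the origin; WN runs at 58.8° with length 29.2, so N = (15.126, 24.977). ∠WNQ = 132.3° gives NQ at 106.50° from the x-axis; with |NQ| = 19.6, Q = (9.5597, 43.770). ∠NQP = 60.1° gives QP at -133.60° from the x-axis; with |QP| = 21.4, P = (-5.1982, 28.272). ∠QPU = 138.3° gives PU at -91.900° from the x-axis; with |PU| = 28.2, U = (-6.1331, 0.087729). ∠PUL = 90.1° gives UL at -2.0000° from the x-axis; with |UL| = 10.5, L = (4.3605, -0.27872). ∠ULC = 44.5° gives LC at 133.50° from the x-axis; with |LC| = 26.5, C = (-13.881, 18.944). ∠LCZ = 143.0° gives CZ at 170.50° from the x-axis; with |CZ| = 12.2, Z = (-25.914, 20.957). Then |WZ| = |Z − W| = 33.328.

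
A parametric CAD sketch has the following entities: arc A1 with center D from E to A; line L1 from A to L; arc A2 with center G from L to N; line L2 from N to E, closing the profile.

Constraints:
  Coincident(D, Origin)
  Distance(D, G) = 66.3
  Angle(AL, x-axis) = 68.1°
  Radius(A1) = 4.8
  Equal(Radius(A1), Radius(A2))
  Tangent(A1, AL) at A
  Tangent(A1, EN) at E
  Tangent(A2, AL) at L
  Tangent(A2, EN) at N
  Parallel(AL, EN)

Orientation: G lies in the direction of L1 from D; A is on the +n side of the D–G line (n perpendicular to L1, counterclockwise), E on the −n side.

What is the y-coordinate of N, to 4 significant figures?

59.73

Tangency of A1 to both parallel lines with radius 4.8 puts A and E at D ± 4.8·n: A = (-4.454, 1.790), E = (4.454, -1.790). Equal radii place L and N the same way about G: L = G + 4.8·n = (20.28, 63.31), N = G − 4.8·n = (29.18, 59.73). So N.y = 59.73.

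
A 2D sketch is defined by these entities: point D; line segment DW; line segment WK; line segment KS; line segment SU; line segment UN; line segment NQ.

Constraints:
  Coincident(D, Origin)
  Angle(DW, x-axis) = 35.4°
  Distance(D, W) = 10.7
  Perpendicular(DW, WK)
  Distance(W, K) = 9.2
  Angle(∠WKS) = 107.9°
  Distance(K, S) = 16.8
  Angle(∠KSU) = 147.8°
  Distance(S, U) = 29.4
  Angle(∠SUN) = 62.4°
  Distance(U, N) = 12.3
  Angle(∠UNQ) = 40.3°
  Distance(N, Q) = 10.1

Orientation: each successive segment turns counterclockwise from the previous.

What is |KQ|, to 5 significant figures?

36.562

∠SUN = 62.4° gives UN at -12.700° from the x-axis; with |UN| = 12.3, N = (-19.647, -16.481). ∠UNQ = 40.3° gives NQ at 127.00° from the x-axis; with |NQ| = 10.1, Q = (-25.725, -8.4147). Then |KQ| = |Q − K| = 36.562.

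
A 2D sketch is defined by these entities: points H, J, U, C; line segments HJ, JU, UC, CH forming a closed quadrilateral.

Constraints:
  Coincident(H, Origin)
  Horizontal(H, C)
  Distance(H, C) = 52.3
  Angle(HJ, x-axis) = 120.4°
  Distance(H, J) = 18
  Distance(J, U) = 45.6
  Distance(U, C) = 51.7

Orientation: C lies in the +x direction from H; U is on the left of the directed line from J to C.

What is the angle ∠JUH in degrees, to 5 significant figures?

20.141°

H is at the origin; HC is horizontal with |HC| = 52.3 and C in +x, so C = (52.3, 0). HJ runs at 120.4° with |HJ| = 18.0, so J = (-9.1086, 15.525). U is determined by |JU| = 45.6 and |UC| = 51.7 together: it lies at the intersection of circle(J, 45.6) and circle(C, 51.7). With |JC| = 63.341, the foot of the radical line on JC is 26.985 from J and the perpendicular offset is √(45.6² − 26.985²) = 36.758. Taking the left-of-JC solution: U = (26.063, 44.548).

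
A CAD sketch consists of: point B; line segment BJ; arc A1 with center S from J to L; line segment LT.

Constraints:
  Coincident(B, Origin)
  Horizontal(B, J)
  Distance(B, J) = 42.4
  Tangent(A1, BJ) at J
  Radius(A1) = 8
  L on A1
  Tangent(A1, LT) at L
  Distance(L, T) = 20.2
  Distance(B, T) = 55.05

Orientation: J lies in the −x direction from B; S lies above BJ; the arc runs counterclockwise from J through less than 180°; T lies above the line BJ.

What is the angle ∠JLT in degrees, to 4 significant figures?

118.6°

Checks: ∠(SJ, JB) = 90.00° ✓; |SL| = 8.000 ✓; ∠(SL, LT) = 90.00° ✓; |LT| = 20.20 ✓; |BT| = 55.05 ✓.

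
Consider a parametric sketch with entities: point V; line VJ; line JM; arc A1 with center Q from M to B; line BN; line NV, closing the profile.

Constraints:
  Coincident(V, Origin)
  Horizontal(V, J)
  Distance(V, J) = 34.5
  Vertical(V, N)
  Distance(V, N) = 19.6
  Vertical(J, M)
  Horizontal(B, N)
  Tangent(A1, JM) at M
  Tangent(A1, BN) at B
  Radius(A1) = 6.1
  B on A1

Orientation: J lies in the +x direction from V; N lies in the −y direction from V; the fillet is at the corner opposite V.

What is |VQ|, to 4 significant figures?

31.45

V is at the origin; V and J share the same y with |VJ| = 34.5 and J on the +x side, so J = (34.50, 0.000). V and N share the same x with |VN| = 19.6 and N on the −y side, so N = (0.000, -19.60). The virtual corner opposite V is at (34.50, -19.60). A1 meets JM tangentially, so QM is at right angles to JM and A1 meets BN tangentially, so QB is at right angles to BN, with radius 6.1, so the center Q sits 6.1 in from both sides at Q = (28.40, -13.50). Then |VQ| = |Q − V| = 31.45.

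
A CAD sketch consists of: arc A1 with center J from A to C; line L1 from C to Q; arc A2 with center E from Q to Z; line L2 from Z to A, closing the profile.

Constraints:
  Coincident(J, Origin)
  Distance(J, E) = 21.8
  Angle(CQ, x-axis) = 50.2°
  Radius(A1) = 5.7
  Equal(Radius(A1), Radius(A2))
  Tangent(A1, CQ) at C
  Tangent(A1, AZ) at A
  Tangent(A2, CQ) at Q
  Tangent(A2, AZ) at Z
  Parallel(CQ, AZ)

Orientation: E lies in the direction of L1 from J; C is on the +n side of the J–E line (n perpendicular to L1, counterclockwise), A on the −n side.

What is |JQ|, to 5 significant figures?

22.533

The slot axis is L1's direction at 50.2°, so u = (cos 50.2°, sin 50.2°) = (0.64011, 0.76828) and n = (−sin 50.2°, cos 50.2°) = (-0.76828, 0.64011). J is at the origin and E lies 21.8 along u from J, so E = 21.8·u = (13.954, 16.749). Tangency of A1 to both parallel lines with radius 5.7 puts C and A at J ± 5.7·n: C = (-4.3792, 3.6486), A = (4.3792, -3.6486). Equal radii place Q and Z the same way about E: Q = E + 5.7·n = (9.5752, 20.397), Z = E − 5.7·n = (18.334, 13.100). Then |JQ| = |Q − J| = 22.533.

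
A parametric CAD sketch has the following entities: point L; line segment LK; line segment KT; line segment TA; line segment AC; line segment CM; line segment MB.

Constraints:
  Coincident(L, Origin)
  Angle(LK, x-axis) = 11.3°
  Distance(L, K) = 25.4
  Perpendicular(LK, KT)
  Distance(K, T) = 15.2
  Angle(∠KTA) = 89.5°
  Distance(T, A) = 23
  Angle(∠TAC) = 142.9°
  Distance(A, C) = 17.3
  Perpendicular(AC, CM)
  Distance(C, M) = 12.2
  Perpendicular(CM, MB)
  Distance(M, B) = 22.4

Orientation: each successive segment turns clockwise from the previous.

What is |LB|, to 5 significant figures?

16.252

L is at the origin; LK runs at 11.3° with length 25.4, so K = (24.908, 4.9770). LK is perpendicular to KT, so KT runs at -78.700°; with |KT| = 15.2, T = (27.886, -9.9283). ∠KTA = 89.5° gives TA at -169.20° from the x-axis; with |TA| = 23.0, A = (5.2934, -14.238). ∠TAC = 142.9° gives AC at 153.70° from the x-axis; with |AC| = 17.3, C = (-10.216, -6.5729). AC is perpendicular to CM, so CM runs at 63.700°; with |CM| = 12.2, M = (-4.8104, 4.3642). CM ⟂ MB, so MB runs at -26.300°; with |MB| = 22.4, B = (15.271, -5.5606). Then |LB| = |B − L| = 16.252.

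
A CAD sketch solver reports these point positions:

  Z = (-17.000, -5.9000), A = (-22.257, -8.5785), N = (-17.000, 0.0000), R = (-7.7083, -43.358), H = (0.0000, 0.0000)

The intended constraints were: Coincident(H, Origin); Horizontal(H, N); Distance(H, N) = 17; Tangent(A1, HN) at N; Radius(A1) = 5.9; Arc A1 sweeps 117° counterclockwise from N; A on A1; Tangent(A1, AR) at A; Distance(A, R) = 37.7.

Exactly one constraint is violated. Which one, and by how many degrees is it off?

Tangent(A1, AR) at A — off by 4.30°.

H = (0.00, 0.00) ✓; H.y = 0.00, N.y = 0.00 ✓; |HN| = 17.00 ✓; ∠(ZN, NH) = 90.00° ✓; |ZN| = 5.900 ✓; bearing(Z→A) − bearing(Z→N) = 117.0° ✓; |ZA| = 5.900 ✓; ∠(ZA, AR) = 94.30° ✗; |AR| = 37.70 ✓.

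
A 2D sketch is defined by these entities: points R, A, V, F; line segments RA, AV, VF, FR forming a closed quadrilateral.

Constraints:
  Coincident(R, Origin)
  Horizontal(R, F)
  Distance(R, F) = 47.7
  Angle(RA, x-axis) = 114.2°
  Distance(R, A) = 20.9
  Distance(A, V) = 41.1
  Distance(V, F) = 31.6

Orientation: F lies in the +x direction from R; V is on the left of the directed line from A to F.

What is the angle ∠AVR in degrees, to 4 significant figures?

29.18°

Checks: |AV| = 41.10 ✓; |VF| = 31.60 ✓.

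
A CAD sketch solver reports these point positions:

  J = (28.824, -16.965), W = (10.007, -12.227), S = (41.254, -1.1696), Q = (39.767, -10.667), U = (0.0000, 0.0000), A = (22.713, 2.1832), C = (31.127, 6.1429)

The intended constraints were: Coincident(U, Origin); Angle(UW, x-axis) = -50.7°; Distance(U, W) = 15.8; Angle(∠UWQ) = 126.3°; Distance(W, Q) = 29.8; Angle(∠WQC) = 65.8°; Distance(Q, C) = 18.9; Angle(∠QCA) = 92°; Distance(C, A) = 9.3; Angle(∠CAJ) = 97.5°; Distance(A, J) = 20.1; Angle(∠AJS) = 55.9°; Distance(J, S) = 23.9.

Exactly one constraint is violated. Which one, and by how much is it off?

Distance(J, S) = 23.9 — off by 3.80.

U = (0.00, 0.00) ✓; UW at -50.70° ✓; |UW| = 15.80 ✓; ∠UWQ = 126.3° ✓; |WQ| = 29.80 ✓; ∠WQC = 65.80° ✓; |QC| = 18.90 ✓; ∠QCA = 92.00° ✓; |CA| = 9.299 ✓; ∠CAJ = 97.50° ✓; |AJ| = 20.10 ✓; ∠AJS = 55.90° ✓; |JS| = 20.10 ✗.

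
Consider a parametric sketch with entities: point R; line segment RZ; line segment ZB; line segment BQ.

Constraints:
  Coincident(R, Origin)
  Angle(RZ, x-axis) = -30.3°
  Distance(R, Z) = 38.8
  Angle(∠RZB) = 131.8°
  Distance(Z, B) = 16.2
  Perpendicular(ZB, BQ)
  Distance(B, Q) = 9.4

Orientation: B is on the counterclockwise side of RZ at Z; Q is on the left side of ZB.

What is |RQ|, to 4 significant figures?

46.37

R is at the origin; RZ runs at -30.3° with length 38.8, so Z = 38.8·(cos -30.3°, sin -30.3°) = (33.50, -19.58). ∠RZB = 131.8°, so ZB runs at -30.3° + (180° − 131.8°) = 17.90° from the x-axis; with |ZB| = 16.2, B = Z + 16.2·(cos 17.90°, sin 17.90°) = (48.92, -14.60). ZB is perpendicular to BQ; with |BQ| = 9.4 on the left of ZB, Q = B + 9.4·(-0.3074, 0.9516) = (46.03, -5.652). Then |RQ| = |Q − R| = 46.37.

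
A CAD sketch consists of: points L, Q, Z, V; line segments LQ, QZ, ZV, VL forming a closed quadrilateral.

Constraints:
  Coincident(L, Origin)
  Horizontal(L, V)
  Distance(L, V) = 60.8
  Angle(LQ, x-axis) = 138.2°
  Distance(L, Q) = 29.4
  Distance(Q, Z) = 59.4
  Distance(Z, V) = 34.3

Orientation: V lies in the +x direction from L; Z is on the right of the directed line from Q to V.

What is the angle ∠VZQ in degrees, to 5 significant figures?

128.22°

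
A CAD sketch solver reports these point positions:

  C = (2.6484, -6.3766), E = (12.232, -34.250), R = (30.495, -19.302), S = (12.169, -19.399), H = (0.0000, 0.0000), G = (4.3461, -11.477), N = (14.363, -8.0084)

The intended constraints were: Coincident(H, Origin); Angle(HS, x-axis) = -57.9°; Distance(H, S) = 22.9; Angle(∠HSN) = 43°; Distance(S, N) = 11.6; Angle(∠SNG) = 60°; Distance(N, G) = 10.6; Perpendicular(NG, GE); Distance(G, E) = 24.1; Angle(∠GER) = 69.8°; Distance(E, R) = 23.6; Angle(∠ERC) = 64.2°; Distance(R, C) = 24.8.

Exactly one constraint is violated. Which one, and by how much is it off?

Distance(R, C) = 24.8 — off by 5.90.

H = (0.00, 0.00) ✓; HS at -57.90° ✓; |HS| = 22.90 ✓; ∠HSN = 43.00° ✓; |SN| = 11.60 ✓; ∠SNG = 60.00° ✓; |NG| = 10.60 ✓; ∠(NG, GE) = 90.00° ✓; |GE| = 24.10 ✓; ∠GER = 69.80° ✓; |ER| = 23.60 ✓; ∠ERC = 64.20° ✓; |RC| = 30.70 ✗.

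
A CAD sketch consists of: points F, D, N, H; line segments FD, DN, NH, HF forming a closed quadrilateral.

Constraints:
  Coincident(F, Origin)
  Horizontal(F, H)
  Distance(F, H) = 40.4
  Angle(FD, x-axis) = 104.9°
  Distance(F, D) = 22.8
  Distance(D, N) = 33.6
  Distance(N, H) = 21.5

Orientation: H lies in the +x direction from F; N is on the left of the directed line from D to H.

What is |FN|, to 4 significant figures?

32.28

F is at the origin; FH is horizontal with |FH| = 40.4 and H in +x, so H = (40.4, 0). FD runs at 104.9° with |FD| = 22.8, so D = (-5.863, 22.03). N is determined by |DN| = 33.6 and |NH| = 21.5 together: it lies at the intersection of circle(D, 33.6) and circle(H, 21.5). With |DH| = 51.24, the foot of the radical line on DH is 32.13 from D and the perpendicular offset is √(33.6² − 32.13²) = 9.842. Taking the left-of-DH solution: N = (27.37, 17.10).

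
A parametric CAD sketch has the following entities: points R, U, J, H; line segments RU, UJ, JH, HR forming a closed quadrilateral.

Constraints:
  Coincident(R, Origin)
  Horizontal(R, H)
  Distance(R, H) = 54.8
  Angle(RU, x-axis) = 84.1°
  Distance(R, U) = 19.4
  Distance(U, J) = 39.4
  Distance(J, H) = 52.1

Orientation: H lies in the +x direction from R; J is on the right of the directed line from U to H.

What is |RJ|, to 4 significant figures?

20.91

Checks: |UJ| = 39.40 ✓; |JH| = 52.10 ✓.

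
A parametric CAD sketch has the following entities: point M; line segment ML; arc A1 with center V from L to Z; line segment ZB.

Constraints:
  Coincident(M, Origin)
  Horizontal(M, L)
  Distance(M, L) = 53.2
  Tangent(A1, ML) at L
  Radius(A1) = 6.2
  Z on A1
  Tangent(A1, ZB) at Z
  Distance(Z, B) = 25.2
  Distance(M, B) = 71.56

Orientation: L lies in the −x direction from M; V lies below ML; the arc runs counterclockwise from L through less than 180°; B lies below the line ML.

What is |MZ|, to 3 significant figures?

59.4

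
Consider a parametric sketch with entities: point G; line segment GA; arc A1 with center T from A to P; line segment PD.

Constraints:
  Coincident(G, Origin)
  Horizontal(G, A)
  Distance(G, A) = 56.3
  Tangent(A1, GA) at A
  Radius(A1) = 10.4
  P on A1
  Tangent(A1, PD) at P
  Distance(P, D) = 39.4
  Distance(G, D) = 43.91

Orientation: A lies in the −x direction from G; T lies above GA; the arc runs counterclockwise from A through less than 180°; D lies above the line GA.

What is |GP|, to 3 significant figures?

48.1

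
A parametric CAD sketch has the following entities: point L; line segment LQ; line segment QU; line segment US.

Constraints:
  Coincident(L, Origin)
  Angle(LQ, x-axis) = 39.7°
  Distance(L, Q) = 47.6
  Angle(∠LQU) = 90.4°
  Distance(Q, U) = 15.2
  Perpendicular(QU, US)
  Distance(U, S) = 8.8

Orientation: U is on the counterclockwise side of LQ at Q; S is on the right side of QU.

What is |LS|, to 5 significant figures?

58.499

L is at the origin; LQ runs at 39.7° with length 47.6, so Q = 47.6·(cos 39.7°, sin 39.7°) = (36.623, 30.405). ∠LQU = 90.4°, so QU runs at 39.7° + (180° − 90.4°) = 129.30° from the x-axis; with |QU| = 15.2, U = Q + 15.2·(cos 129.30°, sin 129.30°) = (26.996, 42.168). The perpendicularity gives US at right angles to QU; with |US| = 8.8 on the right of QU, S = U + 8.8·(0.77384, 0.63338) = (33.806, 47.741). Then |LS| = |S − L| = 58.499.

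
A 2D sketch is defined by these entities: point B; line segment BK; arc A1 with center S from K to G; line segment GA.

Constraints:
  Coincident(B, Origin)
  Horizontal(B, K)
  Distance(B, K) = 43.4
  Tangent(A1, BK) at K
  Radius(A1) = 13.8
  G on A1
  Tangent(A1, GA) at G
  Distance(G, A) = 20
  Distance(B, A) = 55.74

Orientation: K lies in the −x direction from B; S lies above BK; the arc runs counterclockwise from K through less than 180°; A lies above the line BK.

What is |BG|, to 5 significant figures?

37.330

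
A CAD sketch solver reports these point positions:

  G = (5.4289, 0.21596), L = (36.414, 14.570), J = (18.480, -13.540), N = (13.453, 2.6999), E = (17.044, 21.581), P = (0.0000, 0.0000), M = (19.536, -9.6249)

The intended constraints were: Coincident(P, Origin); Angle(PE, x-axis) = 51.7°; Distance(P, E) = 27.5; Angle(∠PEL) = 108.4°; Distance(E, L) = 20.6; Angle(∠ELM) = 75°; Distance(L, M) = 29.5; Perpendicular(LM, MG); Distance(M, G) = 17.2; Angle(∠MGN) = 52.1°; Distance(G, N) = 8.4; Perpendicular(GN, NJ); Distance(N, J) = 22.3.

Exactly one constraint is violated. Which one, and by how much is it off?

Distance(N, J) = 22.3 — off by 5.30.

P = (0.00, 0.00) ✓; PE at 51.70° ✓; |PE| = 27.50 ✓; ∠PEL = 108.4° ✓; |EL| = 20.60 ✓; ∠ELM = 75.00° ✓; |LM| = 29.50 ✓; ∠(LM, MG) = 90.00° ✓; |MG| = 17.20 ✓; ∠MGN = 52.10° ✓; |GN| = 8.400 ✓; ∠(GN, NJ) = 90.00° ✓; |NJ| = 17.00 ✗.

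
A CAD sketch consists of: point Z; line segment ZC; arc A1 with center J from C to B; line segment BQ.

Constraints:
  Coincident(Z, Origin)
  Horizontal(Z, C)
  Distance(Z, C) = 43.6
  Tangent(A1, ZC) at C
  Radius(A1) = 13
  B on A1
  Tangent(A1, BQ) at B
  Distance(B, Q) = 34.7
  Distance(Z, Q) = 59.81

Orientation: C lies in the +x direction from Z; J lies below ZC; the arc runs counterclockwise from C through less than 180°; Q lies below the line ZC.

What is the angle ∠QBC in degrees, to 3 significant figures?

132°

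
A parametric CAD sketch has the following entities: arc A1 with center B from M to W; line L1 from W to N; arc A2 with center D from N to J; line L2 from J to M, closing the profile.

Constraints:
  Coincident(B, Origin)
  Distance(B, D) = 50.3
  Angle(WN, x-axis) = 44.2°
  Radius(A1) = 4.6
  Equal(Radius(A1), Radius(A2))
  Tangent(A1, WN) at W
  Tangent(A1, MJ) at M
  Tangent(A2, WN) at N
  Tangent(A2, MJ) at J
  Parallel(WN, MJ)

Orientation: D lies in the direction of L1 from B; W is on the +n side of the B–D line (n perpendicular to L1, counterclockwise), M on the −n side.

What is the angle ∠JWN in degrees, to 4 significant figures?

10.36°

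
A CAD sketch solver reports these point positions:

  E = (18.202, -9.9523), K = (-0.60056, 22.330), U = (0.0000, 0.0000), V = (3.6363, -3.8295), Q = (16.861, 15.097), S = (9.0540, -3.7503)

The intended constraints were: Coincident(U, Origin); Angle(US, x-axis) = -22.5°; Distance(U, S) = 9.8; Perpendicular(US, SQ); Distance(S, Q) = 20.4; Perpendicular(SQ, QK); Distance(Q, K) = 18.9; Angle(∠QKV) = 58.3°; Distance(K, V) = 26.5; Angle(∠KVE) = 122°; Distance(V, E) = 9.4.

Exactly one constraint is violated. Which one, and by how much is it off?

Distance(V, E) = 9.4 — off by 6.40.

U = (0.00, 0.00) ✓; US at -22.50° ✓; |US| = 9.800 ✓; ∠(US, SQ) = 90.00° ✓; |SQ| = 20.40 ✓; ∠(SQ, QK) = 90.00° ✓; |QK| = 18.90 ✓; ∠QKV = 58.30° ✓; |KV| = 26.50 ✓; ∠KVE = 122.0° ✓; |VE| = 15.80 ✗.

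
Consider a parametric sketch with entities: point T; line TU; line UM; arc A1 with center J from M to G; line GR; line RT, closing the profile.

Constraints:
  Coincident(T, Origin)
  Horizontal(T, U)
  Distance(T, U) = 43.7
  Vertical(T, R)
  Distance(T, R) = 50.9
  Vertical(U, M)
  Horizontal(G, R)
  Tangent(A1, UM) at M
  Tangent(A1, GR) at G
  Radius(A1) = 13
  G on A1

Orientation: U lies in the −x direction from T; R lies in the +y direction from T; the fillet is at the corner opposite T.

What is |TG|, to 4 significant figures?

59.44

T is at the origin; TU is horizontal with |TU| = 43.7 and U on the −x side, so U = (-43.70, 0.000). TR is vertical with |TR| = 50.9 and R on the +y side, so R = (0.000, 50.90). The virtual corner opposite T is at (-43.70, 50.90). Tangency of A1 to UM means the radius JM is perpendicular to UM and the tangent condition forces JG to be normal to GR, with radius 13.0, so the center J sits 13.0 in from both sides at J = (-30.70, 37.90). That places the tangent points at M = (-43.70, 37.90) on UM and G = (-30.70, 50.90) on GR. Then |TG| = |G − T| = 59.44.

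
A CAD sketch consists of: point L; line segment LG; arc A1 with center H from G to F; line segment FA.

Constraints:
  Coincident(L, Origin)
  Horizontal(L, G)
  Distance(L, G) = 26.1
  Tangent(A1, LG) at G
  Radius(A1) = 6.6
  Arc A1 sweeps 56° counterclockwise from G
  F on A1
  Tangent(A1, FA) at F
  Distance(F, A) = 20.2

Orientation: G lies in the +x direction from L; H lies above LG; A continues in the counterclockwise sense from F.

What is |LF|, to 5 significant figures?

31.705

L is at the origin; LG is horizontal with |LG| = 26.1 and G on the +x side, so G = (26.100, 0.0000). The tangent condition forces HG to be normal to LG, so H = G + (0, 6.6) = (26.100, 6.6000). On A1, G sits at bearing -90° from H; a 56° counterclockwise sweep puts F at bearing -34°, so F = H + 6.6·(cos -34°, sin -34°) = (31.572, 2.9093). Then |LF| = |F − L| = 31.705.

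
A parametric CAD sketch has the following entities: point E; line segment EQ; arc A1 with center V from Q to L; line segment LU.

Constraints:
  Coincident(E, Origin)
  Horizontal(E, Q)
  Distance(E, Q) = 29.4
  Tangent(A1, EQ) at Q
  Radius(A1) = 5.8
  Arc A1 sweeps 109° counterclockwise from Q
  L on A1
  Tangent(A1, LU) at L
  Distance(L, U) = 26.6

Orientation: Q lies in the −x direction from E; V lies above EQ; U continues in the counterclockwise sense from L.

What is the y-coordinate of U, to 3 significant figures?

32.8

E is at the origin; E and Q share the same y with |EQ| = 29.4 and Q on the −x side, so Q = (-29.4, 0.00). The tangent condition forces VQ to be normal to EQ, so V = Q + (0, 5.8) = (-29.4, 5.80). On A1, Q sits at bearing -90° from V; a 109° counterclockwise sweep puts L at bearing 19°, so L = V + 5.8·(cos 19°, sin 19°) = (-23.9, 7.69). Tangency of A1 to LU means the radius VL is perpendicular to LU, so LU runs along (−sin 19°, cos 19°); with |LU| = 26.6, U = (-32.6, 32.8). So U.y = 32.8.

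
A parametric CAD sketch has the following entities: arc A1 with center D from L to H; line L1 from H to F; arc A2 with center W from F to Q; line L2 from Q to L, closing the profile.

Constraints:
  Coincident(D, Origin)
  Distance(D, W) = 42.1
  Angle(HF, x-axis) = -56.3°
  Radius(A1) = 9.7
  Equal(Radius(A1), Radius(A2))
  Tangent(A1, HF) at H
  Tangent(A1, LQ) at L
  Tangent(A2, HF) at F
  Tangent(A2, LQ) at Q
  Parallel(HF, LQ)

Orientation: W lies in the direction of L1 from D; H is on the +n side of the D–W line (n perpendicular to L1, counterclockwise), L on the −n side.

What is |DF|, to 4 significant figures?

43.20

Tangency of A1 to both parallel lines with radius 9.7 puts H and L at D ± 9.7·n: H = (8.070, 5.382), L = (-8.070, -5.382). Equal radii place F and Q the same way about W: F = W + 9.7·n = (31.43, -29.64), Q = W − 9.7·n = (15.29, -40.41). Then |DF| = |F − D| = 43.20.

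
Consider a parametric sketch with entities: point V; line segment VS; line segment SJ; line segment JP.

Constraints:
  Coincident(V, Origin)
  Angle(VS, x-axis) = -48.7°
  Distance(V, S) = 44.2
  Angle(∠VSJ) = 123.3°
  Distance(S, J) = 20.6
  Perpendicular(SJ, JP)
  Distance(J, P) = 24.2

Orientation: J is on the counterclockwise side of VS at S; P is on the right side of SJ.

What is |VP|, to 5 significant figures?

75.838

V is at the origin; VS runs at -48.7° with length 44.2, so S = 44.2·(cos -48.7°, sin -48.7°) = (29.172, -33.206). ∠VSJ = 123.3°, so SJ runs at -48.7° + (180° − 123.3°) = 8.0000° from the x-axis; with |SJ| = 20.6, J = S + 20.6·(cos 8.0000°, sin 8.0000°) = (49.572, -30.339). The perpendicularity gives JP at right angles to SJ; with |JP| = 24.2 on the right of SJ, P = J + 24.2·(0.13917, -0.99027) = (52.940, -54.303). Then |VP| = |P − V| = 75.838.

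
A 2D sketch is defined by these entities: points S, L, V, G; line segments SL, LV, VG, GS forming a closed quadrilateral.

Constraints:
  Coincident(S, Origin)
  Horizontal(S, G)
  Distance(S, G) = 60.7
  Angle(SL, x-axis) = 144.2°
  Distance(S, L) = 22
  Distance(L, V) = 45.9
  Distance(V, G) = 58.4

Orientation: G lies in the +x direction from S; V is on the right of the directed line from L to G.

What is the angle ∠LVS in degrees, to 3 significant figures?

16.6°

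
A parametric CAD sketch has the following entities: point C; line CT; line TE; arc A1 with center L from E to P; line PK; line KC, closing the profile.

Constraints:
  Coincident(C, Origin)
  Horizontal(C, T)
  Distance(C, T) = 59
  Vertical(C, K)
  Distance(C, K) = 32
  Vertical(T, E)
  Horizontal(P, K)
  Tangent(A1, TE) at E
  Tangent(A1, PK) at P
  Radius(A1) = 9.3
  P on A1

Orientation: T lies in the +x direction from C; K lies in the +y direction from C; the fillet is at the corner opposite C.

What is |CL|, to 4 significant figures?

54.64

C and K share the same x with |CK| = 32.0 and K on the +y side, so K = (0.000, 32.00). The virtual corner opposite C is at (59.00, 32.00). Since A1 is tangent to TE there, LE ⟂ TE and A1 meets PK tangentially, so LP is at right angles to PK, with radius 9.3, so the center L sits 9.3 in from both sides at L = (49.70, 22.70). Then |CL| = |L − C| = 54.64.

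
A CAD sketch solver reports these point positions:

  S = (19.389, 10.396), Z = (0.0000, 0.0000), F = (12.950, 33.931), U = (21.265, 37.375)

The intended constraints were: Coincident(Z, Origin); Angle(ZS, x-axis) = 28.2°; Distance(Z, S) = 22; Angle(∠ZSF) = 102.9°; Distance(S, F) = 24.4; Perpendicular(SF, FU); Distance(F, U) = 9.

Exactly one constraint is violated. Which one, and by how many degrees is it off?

Perpendicular(SF, FU) — off by 7.20°.

Z = (0.00, 0.00) ✓; ZS at 28.20° ✓; |ZS| = 22.00 ✓; ∠ZSF = 102.9° ✓; |SF| = 24.40 ✓; ∠(SF, FU) = 82.80° ✗; |FU| = 9.000 ✓.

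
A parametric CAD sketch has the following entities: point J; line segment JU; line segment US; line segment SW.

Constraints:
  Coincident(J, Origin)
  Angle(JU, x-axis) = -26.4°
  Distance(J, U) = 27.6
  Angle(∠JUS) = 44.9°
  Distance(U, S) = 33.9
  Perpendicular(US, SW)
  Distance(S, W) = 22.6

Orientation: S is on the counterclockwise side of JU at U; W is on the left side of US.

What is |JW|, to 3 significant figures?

14.7

J is at the origin; JU runs at -26.4° with length 27.6, so U = 27.6·(cos -26.4°, sin -26.4°) = (24.7, -12.3). ∠JUS = 44.9°, so US runs at -26.4° + (180° − 44.9°) = 109° from the x-axis; with |US| = 33.9, S = U + 33.9·(cos 109°, sin 109°) = (13.9, 19.8). US is perpendicular to SW; with |SW| = 22.6 on the left of US, W = S + 22.6·(-0.947, -0.321) = (-7.55, 12.6). Then |JW| = |W − J| = 14.7.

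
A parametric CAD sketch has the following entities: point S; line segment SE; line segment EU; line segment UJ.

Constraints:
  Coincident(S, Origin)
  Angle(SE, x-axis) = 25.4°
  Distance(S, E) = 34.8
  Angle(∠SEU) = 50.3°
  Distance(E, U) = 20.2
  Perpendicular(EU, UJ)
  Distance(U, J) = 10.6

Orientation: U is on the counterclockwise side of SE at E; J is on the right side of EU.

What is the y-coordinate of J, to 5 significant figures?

33.047

S is at the origin; SE runs at 25.4° with length 34.8, so E = 34.8·(cos 25.4°, sin 25.4°) = (31.436, 14.927). ∠SEU = 50.3°, so EU runs at 25.4° + (180° − 50.3°) = 155.10° from the x-axis; with |EU| = 20.2, U = E + 20.2·(cos 155.10°, sin 155.10°) = (13.114, 23.432). EU is perpendicular to UJ; with |UJ| = 10.6 on the right of EU, J = U + 10.6·(0.42104, 0.90704) = (17.577, 33.047). So J.y = 33.047.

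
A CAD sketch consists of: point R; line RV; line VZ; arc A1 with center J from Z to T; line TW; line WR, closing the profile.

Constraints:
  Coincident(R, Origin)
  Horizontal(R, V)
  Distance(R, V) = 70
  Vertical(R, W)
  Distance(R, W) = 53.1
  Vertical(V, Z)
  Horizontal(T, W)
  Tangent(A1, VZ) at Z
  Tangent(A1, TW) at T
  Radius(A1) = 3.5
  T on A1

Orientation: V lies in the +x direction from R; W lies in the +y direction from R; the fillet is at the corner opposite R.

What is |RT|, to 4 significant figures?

85.10

The virtual corner opposite R is at (70.00, 53.10). A1 meets VZ tangentially, so JZ is at right angles to VZ and tangency of A1 to TW means the radius JT is perpendicular to TW, with radius 3.5, so the center J sits 3.5 in from both sides at J = (66.50, 49.60). That places the tangent points at Z = (70.00, 49.60) on VZ and T = (66.50, 53.10) on TW. Then |RT| = |T − R| = 85.10.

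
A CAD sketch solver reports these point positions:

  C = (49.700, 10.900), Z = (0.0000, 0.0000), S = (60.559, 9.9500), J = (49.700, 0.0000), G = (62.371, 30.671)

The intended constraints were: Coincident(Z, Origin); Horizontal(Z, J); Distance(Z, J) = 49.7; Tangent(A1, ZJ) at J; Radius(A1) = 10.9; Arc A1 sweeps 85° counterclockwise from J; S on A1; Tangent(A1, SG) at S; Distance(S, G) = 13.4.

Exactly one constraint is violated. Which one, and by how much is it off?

Distance(S, G) = 13.4 — off by 7.40.

Z = (0.00, 0.00) ✓; Z.y = 0.00, J.y = 0.00 ✓; |ZJ| = 49.70 ✓; ∠(CJ, JZ) = 90.00° ✓; |CJ| = 10.90 ✓; bearing(C→S) − bearing(C→J) = 85.00° ✓; |CS| = 10.90 ✓; ∠(CS, SG) = 90.00° ✓; |SG| = 20.80 ✗.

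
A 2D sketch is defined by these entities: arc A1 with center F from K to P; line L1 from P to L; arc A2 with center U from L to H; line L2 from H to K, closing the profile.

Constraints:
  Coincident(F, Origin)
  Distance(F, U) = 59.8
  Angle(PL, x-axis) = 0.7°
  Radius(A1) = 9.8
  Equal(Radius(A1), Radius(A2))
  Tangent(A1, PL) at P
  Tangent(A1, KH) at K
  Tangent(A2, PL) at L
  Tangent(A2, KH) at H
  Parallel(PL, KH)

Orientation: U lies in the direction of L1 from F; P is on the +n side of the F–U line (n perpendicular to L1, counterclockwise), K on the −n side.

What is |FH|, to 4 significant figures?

60.60

Tangency of A1 to both parallel lines with radius 9.8 puts P and K at F ± 9.8·n: P = (-0.1197, 9.799), K = (0.1197, -9.799). Equal radii place L and H the same way about U: L = U + 9.8·n = (59.68, 10.53), H = U − 9.8·n = (59.92, -9.069). Then |FH| = |H − F| = 60.60.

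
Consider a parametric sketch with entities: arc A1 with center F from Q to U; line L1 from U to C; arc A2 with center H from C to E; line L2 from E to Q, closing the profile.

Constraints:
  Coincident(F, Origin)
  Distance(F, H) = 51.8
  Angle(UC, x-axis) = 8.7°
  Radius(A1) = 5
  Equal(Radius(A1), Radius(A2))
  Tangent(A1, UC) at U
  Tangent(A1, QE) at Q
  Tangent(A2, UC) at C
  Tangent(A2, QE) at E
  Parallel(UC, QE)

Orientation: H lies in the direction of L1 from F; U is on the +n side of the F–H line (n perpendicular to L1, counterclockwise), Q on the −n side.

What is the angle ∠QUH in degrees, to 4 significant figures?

84.49°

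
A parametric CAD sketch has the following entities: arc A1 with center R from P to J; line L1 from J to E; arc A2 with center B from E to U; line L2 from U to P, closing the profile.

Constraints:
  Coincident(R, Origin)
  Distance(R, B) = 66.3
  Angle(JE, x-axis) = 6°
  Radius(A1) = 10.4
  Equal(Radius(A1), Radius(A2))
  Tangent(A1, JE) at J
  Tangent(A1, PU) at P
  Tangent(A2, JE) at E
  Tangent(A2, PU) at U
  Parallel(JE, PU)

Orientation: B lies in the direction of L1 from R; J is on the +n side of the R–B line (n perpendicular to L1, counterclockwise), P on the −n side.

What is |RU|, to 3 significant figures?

67.1

Tangency of A1 to both parallel lines with radius 10.4 puts J and P at R ± 10.4·n: J = (-1.09, 10.3), P = (1.09, -10.3). Equal radii place E and U the same way about B: E = B + 10.4·n = (64.8, 17.3), U = B − 10.4·n = (67.0, -3.41). Then |RU| = |U − R| = 67.1.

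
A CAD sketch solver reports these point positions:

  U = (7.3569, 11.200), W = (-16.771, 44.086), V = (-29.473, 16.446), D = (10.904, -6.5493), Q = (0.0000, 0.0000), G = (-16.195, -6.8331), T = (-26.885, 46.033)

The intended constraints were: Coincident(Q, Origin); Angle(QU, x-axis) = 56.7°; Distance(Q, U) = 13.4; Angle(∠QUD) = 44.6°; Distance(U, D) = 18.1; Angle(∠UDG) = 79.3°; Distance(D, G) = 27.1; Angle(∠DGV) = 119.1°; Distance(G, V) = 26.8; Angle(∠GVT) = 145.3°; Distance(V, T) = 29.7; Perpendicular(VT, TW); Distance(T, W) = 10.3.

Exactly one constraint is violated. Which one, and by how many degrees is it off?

Perpendicular(VT, TW) — off by 5.90°.

Q = (0.00, 0.00) ✓; QU at 56.70° ✓; |QU| = 13.40 ✓; ∠QUD = 44.60° ✓; |UD| = 18.10 ✓; ∠UDG = 79.30° ✓; |DG| = 27.10 ✓; ∠DGV = 119.1° ✓; |GV| = 26.80 ✓; ∠GVT = 145.3° ✓; |VT| = 29.70 ✓; ∠(VT, TW) = 95.90° ✗; |TW| = 10.30 ✓.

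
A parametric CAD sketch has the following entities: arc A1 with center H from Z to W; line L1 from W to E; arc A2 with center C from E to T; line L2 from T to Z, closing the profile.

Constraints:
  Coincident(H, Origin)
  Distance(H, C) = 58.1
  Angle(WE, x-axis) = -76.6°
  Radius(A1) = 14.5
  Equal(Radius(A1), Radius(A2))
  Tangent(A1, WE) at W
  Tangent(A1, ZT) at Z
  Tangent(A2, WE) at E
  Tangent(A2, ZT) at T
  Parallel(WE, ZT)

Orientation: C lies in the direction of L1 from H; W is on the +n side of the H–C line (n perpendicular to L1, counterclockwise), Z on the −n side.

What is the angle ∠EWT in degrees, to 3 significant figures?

26.5°

The slot axis is L1's direction at -76.6°, so u = (cos -76.6°, sin -76.6°) = (0.232, -0.973) and n = (−sin -76.6°, cos -76.6°) = (0.973, 0.232). H is at the origin and C lies 58.1 along u from H, so C = 58.1·u = (13.5, -56.5). Tangency of A1 to both parallel lines with radius 14.5 puts W and Z at H ± 14.5·n: W = (14.1, 3.36), Z = (-14.1, -3.36). Equal radii place E and T the same way about C: E = C + 14.5·n = (27.6, -53.2), T = C − 14.5·n = (-0.641, -59.9). Then cos ∠EWT = WE·WT / (|WE||WT|), giving 26.5°.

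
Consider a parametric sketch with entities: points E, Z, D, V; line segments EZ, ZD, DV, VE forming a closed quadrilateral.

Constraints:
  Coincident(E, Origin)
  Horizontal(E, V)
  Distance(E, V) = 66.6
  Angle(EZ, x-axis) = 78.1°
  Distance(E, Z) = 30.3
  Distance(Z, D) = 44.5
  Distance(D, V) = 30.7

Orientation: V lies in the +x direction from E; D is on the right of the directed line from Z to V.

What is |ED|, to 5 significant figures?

36.242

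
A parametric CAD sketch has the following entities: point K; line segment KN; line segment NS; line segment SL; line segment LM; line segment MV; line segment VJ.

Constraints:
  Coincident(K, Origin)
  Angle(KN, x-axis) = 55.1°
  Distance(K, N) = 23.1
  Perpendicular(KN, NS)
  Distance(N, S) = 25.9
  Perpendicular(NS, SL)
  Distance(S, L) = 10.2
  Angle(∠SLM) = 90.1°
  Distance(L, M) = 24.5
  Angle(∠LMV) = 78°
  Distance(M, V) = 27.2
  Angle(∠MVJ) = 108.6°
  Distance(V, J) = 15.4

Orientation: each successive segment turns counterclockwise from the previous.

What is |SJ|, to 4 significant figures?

18.52

K is at the origin; KN runs at 55.1° with length 23.1, so N = (13.22, 18.95). KN ⟂ NS, so NS runs at 145.1°; with |NS| = 25.9, S = (-8.025, 33.76). NS ⟂ SL, so SL runs at -124.9°; with |SL| = 10.2, L = (-13.86, 25.40). ∠SLM = 90.1° gives LM at -35.00° from the x-axis; with |LM| = 24.5, M = (6.208, 11.35). ∠LMV = 78.0° gives MV at 67.00° from the x-axis; with |MV| = 27.2, V = (16.84, 36.38). ∠MVJ = 108.6° gives VJ at 138.4° from the x-axis; with |VJ| = 15.4, J = (5.320, 46.61). Then |SJ| = |J − S| = 18.52.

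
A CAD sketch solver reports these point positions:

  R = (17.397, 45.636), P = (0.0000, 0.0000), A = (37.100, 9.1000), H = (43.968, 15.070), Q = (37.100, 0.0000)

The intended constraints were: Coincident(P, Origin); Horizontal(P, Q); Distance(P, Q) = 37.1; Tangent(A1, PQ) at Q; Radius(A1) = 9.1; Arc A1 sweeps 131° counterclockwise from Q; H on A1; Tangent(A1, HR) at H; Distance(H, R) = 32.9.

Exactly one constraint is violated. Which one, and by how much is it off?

Distance(H, R) = 32.9 — off by 7.60.

P = (0.00, 0.00) ✓; P.y = 0.00, Q.y = 0.00 ✓; |PQ| = 37.10 ✓; ∠(AQ, QP) = 90.00° ✓; |AQ| = 9.100 ✓; bearing(A→H) − bearing(A→Q) = 131.0° ✓; |AH| = 9.100 ✓; ∠(AH, HR) = 90.00° ✓; |HR| = 40.50 ✗.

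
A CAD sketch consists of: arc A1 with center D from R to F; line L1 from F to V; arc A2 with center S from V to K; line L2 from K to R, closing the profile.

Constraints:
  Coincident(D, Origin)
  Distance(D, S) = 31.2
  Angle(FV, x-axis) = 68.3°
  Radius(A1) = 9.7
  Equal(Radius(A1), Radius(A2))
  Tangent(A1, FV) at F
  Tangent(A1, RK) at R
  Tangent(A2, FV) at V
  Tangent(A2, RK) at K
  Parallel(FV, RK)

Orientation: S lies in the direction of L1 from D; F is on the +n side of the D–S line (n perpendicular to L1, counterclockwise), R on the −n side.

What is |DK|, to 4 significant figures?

32.67

The slot axis is L1's direction at 68.3°, so u = (cos 68.3°, sin 68.3°) = (0.3697, 0.9291) and n = (−sin 68.3°, cos 68.3°) = (-0.9291, 0.3697). D is at the origin and S lies 31.2 along u from D, so S = 31.2·u = (11.54, 28.99). Tangency of A1 to both parallel lines with radius 9.7 puts F and R at D ± 9.7·n: F = (-9.013, 3.587), R = (9.013, -3.587). Equal radii place V and K the same way about S: V = S + 9.7·n = (2.524, 32.58), K = S − 9.7·n = (20.55, 25.40). Then |DK| = |K − D| = 32.67.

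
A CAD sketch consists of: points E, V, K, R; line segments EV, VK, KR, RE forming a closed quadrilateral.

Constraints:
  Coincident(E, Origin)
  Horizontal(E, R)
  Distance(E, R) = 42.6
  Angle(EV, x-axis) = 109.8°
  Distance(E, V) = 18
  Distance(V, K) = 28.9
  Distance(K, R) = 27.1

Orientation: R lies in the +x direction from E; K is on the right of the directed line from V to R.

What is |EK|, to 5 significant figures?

15.737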